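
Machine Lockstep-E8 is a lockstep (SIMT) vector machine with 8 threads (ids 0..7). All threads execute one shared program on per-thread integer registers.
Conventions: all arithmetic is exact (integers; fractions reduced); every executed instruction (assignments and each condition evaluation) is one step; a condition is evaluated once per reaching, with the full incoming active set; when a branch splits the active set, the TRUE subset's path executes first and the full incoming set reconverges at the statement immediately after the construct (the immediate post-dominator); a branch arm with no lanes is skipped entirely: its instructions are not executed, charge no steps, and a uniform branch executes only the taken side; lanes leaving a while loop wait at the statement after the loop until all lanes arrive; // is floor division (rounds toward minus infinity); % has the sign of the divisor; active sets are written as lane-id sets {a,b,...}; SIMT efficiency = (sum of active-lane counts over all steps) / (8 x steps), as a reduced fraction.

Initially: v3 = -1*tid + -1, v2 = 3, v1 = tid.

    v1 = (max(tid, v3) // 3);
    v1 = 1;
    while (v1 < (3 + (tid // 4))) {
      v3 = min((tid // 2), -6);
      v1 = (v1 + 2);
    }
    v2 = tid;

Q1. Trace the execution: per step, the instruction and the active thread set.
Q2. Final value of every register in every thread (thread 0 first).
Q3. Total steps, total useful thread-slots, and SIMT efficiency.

step 0: v1 <- (max(tid, v3) // 3)    {0,1,2,3,4,5,6,7}
step 1: v1 <- 1                      {0,1,2,3,4,5,6,7}
step 2: eval (v1 < (3 + (tid // 4))) {0,1,2,3,4,5,6,7}
step 3: v3 <- min((tid // 2), -6)    {0,1,2,3,4,5,6,7}
step 4: v1 <- (v1 + 2)               {0,1,2,3,4,5,6,7}
step 5: eval (v1 < (3 + (tid // 4))) {0,1,2,3,4,5,6,7}
step 6: v3 <- min((tid // 2), -6)    {4,5,6,7}
step 7: v1 <- (v1 + 2)               {4,5,6,7}
step 8: eval (v1 < (3 + (tid // 4))) {4,5,6,7}
step 9: v2 <- tid                    {0,1,2,3,4,5,6,7}

Answer: 10 steps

v3: -6,-6,-6,-6,-6,-6,-6,-6
v2: 0,1,2,3,4,5,6,7
v1: 3,3,3,3,5,5,5,5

steps = 10; useful = 68; efficiency = 68/80 = 17/20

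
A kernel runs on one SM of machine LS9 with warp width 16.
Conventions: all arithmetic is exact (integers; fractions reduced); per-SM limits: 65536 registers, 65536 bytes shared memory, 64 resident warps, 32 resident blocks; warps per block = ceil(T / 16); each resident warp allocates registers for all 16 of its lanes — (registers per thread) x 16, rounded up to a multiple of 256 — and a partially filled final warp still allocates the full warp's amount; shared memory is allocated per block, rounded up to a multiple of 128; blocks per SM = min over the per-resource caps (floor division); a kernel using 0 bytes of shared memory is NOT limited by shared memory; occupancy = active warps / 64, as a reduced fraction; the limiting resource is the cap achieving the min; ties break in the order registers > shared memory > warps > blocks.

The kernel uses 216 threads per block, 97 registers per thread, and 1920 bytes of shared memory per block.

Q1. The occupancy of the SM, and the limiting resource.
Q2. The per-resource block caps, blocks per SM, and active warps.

Answer: occupancy 7/16, limited by registers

registers: 2 blocks
shared memory: 34 blocks
warps: 4 blocks
blocks: 32 blocks

Answer: 2 blocks, 28 active warps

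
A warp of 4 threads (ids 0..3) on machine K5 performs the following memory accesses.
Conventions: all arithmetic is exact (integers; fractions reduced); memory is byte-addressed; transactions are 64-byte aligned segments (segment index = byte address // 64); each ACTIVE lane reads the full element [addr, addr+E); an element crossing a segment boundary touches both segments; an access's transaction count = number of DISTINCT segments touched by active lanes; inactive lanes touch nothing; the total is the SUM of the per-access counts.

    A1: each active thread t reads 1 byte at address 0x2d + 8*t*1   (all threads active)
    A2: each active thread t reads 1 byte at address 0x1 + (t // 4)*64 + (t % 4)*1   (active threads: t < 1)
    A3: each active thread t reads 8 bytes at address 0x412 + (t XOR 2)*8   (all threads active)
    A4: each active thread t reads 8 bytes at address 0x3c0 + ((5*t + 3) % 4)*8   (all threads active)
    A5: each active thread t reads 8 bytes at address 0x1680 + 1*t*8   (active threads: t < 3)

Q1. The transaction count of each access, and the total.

A1: 2 transactions
A2: 1 transaction
A3: 1 transaction
A4: 1 transaction
A5: 1 transaction

Answer: 2,1,1,1,1; total 6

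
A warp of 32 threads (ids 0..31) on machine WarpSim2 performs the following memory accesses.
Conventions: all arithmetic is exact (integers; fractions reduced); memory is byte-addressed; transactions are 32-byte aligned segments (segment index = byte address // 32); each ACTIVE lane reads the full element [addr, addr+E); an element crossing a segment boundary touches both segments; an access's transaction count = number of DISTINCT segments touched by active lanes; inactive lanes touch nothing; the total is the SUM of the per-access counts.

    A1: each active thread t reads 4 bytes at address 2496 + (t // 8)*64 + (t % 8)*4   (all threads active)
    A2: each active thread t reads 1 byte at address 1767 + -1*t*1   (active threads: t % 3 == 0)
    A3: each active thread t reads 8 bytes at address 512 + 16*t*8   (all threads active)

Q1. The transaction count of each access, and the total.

A1: 4 transactions
A2: 2 transactions
A3: 32 transactions

Answer: 4,2,32; total 38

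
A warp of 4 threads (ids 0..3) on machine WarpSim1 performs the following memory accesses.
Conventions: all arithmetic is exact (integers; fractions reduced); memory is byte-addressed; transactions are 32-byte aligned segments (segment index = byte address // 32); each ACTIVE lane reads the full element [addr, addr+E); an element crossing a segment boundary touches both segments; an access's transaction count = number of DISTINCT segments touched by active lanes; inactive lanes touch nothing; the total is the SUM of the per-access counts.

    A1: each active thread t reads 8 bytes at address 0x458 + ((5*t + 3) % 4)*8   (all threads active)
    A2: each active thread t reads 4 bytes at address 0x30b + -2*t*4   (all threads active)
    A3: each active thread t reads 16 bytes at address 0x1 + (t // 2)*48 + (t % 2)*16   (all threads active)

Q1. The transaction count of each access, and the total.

A1: 2 transactions
A2: 2 transactions
A3: 3 transactions

Answer: 2,2,3; total 7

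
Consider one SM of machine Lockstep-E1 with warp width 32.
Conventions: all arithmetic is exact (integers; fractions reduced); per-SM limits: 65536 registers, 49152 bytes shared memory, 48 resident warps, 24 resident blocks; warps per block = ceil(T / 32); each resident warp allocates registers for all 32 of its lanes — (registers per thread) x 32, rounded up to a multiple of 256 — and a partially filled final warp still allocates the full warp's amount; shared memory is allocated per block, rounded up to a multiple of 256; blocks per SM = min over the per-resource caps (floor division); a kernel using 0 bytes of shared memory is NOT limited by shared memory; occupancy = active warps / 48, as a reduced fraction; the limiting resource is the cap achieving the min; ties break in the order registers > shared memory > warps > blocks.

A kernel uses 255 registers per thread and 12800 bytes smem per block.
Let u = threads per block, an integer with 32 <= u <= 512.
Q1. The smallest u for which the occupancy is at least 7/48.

Answer: u = 97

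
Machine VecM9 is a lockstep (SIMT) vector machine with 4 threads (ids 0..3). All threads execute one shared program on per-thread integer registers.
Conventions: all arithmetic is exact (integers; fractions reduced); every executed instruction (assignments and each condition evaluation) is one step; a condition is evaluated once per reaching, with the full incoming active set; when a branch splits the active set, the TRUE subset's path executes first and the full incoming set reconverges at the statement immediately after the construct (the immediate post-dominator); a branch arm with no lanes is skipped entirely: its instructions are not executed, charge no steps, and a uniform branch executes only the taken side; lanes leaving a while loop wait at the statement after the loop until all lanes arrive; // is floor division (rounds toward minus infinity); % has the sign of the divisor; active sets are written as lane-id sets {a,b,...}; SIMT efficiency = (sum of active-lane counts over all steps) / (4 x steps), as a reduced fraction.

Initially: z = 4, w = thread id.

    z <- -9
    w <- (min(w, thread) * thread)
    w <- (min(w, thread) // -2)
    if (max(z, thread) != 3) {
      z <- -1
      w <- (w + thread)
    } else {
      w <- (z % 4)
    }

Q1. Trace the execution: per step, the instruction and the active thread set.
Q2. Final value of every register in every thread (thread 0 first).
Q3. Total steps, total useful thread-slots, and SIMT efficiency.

step 0: z <- -9                      {0,1,2,3}
step 1: w <- (min(w, thread) * thread) {0,1,2,3}
step 2: w <- (min(w, thread) // -2)  {0,1,2,3}
step 3: eval (max(z, thread) != 3)   {0,1,2,3}
step 4: z <- -1                      {0,1,2}
step 5: w <- (w + thread)            {0,1,2}
step 6: w <- (z % 4)                 {3}

Answer: 7 steps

z: -1,-1,-1,-9
w: 0,0,1,3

steps = 7; useful = 23; efficiency = 23/28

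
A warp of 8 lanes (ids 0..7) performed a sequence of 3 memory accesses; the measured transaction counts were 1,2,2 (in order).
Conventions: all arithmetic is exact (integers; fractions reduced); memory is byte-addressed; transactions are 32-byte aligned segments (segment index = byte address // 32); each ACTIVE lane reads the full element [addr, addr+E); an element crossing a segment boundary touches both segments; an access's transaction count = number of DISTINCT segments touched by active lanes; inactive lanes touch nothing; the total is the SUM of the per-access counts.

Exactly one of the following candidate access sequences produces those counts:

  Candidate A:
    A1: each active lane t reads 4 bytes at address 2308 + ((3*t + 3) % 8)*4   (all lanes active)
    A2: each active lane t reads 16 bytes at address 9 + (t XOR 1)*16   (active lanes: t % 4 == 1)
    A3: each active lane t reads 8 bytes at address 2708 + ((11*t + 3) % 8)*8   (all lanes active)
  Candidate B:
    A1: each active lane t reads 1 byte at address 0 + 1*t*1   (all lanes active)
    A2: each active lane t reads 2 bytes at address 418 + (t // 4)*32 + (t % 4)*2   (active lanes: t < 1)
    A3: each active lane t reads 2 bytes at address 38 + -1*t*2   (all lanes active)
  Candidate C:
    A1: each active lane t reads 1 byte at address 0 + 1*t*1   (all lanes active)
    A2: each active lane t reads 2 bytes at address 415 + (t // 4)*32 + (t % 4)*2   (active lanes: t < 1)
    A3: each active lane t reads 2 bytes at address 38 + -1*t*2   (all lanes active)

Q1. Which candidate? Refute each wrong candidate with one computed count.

A: A1 gives 2 transactions, not 1
B: A2 gives 1 transaction, not 2
C: all counts match (1,2,2)

Answer: C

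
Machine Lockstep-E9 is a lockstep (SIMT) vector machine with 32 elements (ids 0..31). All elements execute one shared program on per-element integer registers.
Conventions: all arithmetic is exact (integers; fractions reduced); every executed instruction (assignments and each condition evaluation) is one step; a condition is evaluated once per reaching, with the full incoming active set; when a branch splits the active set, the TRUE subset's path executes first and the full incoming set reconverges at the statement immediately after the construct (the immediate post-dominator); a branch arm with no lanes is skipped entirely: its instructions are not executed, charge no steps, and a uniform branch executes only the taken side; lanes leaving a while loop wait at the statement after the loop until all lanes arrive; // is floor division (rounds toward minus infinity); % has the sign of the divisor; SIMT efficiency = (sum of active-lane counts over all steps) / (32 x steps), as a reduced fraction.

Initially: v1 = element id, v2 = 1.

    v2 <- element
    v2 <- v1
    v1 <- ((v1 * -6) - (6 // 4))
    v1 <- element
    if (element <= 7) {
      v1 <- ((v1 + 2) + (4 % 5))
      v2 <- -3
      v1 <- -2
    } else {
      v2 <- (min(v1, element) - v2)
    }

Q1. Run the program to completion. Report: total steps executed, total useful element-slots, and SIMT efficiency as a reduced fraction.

Answer: 9 steps, 208 useful, 13/18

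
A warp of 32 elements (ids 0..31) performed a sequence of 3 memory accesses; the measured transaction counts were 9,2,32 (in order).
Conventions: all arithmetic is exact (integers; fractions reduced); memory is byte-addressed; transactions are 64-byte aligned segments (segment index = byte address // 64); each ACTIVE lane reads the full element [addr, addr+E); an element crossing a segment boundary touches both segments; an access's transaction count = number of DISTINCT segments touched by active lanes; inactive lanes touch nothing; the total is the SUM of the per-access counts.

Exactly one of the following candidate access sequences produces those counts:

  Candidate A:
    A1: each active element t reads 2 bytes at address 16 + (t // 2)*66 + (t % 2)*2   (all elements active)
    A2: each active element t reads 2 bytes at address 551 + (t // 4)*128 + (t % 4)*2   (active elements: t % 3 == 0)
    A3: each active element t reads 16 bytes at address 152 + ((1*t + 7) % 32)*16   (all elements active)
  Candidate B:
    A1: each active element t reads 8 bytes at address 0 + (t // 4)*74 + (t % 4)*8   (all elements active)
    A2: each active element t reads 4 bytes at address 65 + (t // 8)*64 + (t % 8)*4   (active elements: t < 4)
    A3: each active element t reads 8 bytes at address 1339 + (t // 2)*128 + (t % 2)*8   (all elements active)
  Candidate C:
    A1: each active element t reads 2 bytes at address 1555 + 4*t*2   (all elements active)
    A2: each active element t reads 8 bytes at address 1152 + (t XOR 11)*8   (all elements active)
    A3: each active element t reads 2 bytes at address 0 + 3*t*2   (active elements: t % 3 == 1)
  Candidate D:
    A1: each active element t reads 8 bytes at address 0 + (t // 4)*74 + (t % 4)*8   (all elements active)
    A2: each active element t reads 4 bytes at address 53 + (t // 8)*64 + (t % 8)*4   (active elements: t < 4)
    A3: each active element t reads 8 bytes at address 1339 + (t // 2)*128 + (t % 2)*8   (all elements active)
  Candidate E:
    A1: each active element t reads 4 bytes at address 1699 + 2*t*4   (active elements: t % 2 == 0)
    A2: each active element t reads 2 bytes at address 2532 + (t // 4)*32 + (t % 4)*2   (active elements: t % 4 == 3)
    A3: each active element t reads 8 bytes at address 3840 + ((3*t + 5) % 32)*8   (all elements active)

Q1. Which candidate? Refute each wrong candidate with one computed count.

A: A1 gives 16 transactions, not 9
B: A2 gives 1 transaction, not 2
C: A1 gives 5 transactions, not 9
E: A1 gives 5 transactions, not 9
D: all counts match (9,2,32)

Answer: D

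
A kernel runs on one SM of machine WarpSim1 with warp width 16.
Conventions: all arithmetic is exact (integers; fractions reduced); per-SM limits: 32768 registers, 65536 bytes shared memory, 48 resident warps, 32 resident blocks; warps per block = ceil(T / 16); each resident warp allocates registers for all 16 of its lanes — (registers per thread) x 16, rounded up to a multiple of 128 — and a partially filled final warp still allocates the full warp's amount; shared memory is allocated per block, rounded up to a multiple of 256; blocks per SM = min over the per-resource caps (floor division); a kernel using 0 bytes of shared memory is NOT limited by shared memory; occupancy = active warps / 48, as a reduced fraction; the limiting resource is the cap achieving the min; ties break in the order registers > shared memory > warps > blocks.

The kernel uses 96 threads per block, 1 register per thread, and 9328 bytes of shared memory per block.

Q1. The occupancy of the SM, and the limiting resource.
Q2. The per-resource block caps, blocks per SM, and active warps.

Answer: occupancy 3/4, limited by shared memory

registers: 42 blocks
shared memory: 6 blocks
warps: 8 blocks
blocks: 32 blocks

Answer: 6 blocks, 36 active warps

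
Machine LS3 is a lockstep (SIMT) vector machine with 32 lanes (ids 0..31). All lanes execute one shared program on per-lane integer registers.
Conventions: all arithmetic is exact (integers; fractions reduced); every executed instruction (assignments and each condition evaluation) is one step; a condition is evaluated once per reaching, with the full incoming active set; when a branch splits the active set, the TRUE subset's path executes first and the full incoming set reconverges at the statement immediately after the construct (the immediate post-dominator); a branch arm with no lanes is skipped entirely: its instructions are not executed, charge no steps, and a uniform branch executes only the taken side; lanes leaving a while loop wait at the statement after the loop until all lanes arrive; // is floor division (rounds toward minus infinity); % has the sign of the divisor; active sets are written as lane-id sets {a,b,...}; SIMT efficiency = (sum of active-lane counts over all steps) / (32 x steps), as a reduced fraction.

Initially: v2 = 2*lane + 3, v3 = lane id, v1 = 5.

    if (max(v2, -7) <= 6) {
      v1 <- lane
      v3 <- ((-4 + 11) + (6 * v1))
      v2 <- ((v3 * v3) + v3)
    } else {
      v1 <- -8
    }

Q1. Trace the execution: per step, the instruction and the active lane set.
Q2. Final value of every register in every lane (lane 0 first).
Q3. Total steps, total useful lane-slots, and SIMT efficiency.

step 0: eval (max(v2, -7) <= 6)      {0,1,2,3,4,5,6,7,8,9,10,11,12,13,14,15,16,17,18,19,20,21,22,23,24,25,26,27,28,29,30,31}
step 1: v1 <- lane                   {0,1}
step 2: v3 <- ((-4 + 11) + (6 * v1)) {0,1}
step 3: v2 <- ((v3 * v3) + v3)       {0,1}
step 4: v1 <- -8                     {2,3,4,5,6,7,8,9,10,11,12,13,14,15,16,17,18,19,20,21,22,23,24,25,26,27,28,29,30,31}

Answer: 5 steps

v2: 56,182,7,9,11,13,15,17,19,21,23,25,27,29,31,33,35,37,39,41,43,45,47,49,51,53,55,57,59,61,63,65
v3: 7,13,2,3,4,5,6,7,8,9,10,11,12,13,14,15,16,17,18,19,20,21,22,23,24,25,26,27,28,29,30,31
v1: 0,1,-8,-8,-8,-8,-8,-8,-8,-8,-8,-8,-8,-8,-8,-8,-8,-8,-8,-8,-8,-8,-8,-8,-8,-8,-8,-8,-8,-8,-8,-8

steps = 5; useful = 68; efficiency = 68/160 = 17/40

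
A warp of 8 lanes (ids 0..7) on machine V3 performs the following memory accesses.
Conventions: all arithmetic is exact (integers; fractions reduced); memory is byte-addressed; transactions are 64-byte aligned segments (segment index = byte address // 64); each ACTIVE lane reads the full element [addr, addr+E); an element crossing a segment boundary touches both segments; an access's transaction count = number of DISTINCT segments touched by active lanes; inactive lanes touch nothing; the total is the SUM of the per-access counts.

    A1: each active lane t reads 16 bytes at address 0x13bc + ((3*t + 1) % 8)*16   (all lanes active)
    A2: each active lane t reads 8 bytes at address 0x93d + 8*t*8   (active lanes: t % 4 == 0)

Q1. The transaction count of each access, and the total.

A1: 3 transactions
A2: 4 transactions

Answer: 3,4; total 7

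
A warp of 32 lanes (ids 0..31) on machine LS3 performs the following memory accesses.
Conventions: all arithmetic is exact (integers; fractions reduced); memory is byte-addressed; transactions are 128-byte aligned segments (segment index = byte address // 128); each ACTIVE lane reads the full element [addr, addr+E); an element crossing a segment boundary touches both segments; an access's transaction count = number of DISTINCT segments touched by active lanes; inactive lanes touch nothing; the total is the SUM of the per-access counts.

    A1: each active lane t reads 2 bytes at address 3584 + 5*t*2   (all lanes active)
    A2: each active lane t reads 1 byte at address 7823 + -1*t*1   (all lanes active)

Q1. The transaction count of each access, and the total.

A1: 3 transactions
A2: 2 transactions

Answer: 3,2; total 5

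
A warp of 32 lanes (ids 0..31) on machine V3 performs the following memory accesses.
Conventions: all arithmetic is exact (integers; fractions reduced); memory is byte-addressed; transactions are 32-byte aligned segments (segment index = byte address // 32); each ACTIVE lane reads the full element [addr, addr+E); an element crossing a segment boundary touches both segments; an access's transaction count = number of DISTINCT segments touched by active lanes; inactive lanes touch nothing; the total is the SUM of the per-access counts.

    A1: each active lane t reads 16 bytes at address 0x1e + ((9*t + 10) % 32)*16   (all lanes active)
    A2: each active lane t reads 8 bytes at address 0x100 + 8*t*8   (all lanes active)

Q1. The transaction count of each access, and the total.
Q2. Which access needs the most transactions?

A1: 17 transactions
A2: 32 transactions

Answer: 17,32; total 49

Answer: A2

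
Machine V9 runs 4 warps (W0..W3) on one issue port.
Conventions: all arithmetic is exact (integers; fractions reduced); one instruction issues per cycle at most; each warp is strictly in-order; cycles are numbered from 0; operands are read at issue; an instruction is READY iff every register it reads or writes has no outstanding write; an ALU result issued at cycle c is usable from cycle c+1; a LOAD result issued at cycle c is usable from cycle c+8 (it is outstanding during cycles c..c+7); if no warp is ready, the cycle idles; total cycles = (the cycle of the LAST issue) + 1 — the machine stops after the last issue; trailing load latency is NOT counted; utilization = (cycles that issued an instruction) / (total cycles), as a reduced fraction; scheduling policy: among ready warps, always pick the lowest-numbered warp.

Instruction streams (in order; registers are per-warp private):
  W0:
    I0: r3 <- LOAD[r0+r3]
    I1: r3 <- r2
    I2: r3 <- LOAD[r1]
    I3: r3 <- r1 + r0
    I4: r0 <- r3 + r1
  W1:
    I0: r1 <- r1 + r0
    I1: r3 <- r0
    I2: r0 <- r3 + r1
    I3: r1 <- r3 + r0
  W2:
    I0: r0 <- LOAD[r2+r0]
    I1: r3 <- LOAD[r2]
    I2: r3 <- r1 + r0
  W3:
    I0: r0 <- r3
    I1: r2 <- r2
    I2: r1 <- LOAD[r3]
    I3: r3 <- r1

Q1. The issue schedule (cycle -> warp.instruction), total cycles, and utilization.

cycle 0: W0.I0
cycle 1: W1.I0
cycle 2: W1.I1
cycle 3: W1.I2
cycle 4: W1.I3
cycle 5: W2.I0
cycle 6: W2.I1
cycle 7: W3.I0
cycle 8: W0.I1
cycle 9: W0.I2
cycle 10: W3.I1
cycle 11: W3.I2
cycle 12: idle
cycle 13: idle
cycle 14: W2.I2
cycle 15: idle
cycle 16: idle
cycle 17: W0.I3
cycle 18: W0.I4
cycle 19: W3.I3

Answer: 20 cycles, utilization 4/5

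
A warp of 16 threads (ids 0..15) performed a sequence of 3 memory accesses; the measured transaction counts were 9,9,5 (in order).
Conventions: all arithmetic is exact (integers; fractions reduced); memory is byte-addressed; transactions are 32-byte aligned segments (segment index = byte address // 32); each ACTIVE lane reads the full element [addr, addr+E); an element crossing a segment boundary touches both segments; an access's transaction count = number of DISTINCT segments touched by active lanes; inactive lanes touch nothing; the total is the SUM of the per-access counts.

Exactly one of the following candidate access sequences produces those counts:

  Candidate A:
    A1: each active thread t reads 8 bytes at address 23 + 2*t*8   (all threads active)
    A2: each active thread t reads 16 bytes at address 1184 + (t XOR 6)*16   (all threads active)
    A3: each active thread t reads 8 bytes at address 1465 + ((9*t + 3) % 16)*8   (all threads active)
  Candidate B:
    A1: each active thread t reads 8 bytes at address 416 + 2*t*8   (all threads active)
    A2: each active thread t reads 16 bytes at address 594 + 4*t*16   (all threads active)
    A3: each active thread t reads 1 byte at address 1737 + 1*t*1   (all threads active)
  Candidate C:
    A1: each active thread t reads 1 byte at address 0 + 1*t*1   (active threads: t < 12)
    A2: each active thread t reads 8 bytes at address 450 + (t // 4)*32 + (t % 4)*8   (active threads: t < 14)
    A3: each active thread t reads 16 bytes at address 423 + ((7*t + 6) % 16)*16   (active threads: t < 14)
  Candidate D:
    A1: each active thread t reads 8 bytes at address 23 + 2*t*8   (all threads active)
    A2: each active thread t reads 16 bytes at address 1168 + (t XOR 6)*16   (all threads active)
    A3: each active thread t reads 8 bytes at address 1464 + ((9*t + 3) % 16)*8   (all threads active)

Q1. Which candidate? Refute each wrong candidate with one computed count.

A: A2 gives 8 transactions, not 9
B: A1 gives 8 transactions, not 9
C: A1 gives 1 transaction, not 9
D: all counts match (9,9,5)

Answer: D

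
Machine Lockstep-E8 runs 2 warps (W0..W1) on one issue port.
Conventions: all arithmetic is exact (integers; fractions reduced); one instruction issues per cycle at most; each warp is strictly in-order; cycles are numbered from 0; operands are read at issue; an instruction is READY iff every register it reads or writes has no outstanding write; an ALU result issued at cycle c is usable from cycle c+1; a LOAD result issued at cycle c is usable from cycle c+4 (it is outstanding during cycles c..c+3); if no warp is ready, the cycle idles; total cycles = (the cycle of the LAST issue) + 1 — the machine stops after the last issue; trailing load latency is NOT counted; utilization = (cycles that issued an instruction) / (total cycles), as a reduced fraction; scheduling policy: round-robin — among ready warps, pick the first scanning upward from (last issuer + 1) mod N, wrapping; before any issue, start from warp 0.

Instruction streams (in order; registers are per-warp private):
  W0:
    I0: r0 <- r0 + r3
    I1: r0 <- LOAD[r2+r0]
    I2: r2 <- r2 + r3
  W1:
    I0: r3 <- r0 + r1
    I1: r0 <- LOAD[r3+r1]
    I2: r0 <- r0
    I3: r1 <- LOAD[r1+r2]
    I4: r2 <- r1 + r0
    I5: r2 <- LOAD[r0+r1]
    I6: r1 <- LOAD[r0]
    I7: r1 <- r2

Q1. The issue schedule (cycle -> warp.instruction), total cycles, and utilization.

cycle 0: W0.I0
cycle 1: W1.I0
cycle 2: W0.I1
cycle 3: W1.I1
cycle 4: W0.I2
cycle 5: idle
cycle 6: idle
cycle 7: W1.I2
cycle 8: W1.I3
cycle 9: idle
cycle 10: idle
cycle 11: idle
cycle 12: W1.I4
cycle 13: W1.I5
cycle 14: W1.I6
cycle 15: idle
cycle 16: idle
cycle 17: idle
cycle 18: W1.I7

Answer: 19 cycles, utilization 11/19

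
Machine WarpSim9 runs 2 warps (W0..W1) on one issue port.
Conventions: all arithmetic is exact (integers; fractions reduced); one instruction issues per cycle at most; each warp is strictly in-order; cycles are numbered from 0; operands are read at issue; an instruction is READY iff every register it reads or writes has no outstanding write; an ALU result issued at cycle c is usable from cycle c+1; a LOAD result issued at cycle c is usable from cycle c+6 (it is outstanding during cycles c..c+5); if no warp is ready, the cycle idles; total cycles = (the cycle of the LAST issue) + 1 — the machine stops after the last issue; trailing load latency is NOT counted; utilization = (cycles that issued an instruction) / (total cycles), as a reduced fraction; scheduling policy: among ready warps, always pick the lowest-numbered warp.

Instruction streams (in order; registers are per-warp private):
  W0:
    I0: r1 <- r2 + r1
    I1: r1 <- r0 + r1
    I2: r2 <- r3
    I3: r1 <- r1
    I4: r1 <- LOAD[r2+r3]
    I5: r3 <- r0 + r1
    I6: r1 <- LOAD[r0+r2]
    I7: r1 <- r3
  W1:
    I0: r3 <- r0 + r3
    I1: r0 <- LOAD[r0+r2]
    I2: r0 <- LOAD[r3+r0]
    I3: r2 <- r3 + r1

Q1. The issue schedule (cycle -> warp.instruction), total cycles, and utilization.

cycle 0: W0.I0
cycle 1: W0.I1
cycle 2: W0.I2
cycle 3: W0.I3
cycle 4: W0.I4
cycle 5: W1.I0
cycle 6: W1.I1
cycle 7: idle
cycle 8: idle
cycle 9: idle
cycle 10: W0.I5
cycle 11: W0.I6
cycle 12: W1.I2
cycle 13: W1.I3
cycle 14: idle
cycle 15: idle
cycle 16: idle
cycle 17: W0.I7

Answer: 18 cycles, utilization 2/3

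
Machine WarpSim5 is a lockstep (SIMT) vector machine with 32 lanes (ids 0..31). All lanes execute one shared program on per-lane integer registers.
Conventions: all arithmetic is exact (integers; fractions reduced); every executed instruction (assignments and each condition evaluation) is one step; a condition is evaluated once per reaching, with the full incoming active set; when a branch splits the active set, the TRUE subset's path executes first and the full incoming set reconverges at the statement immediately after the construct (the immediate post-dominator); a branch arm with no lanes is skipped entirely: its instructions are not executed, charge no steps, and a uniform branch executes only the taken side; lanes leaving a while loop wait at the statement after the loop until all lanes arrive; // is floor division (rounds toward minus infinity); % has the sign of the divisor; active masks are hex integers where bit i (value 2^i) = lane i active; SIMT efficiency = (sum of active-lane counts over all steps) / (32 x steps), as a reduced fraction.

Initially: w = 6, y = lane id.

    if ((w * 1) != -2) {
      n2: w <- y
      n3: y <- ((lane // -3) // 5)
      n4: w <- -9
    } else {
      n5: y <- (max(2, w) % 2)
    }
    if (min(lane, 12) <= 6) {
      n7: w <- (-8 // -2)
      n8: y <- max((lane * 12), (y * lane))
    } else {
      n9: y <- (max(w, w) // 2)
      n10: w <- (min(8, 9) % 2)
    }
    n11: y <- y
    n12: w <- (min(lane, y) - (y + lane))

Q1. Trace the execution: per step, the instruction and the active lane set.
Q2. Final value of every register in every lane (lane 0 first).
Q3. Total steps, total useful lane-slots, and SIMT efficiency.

step 0: eval ((w * 1) != -2)         0xffffffff
step 1: w <- y                       0xffffffff
step 2: y <- ((lane // -3) // 5)     0xffffffff
step 3: w <- -9                      0xffffffff
step 4: eval (min(lane, 12) <= 6)    0xffffffff
step 5: w <- (-8 // -2)              0x0000007f
step 6: y <- max((lane * 12), (y * lane)) 0x0000007f
step 7: y <- (max(w, w) // 2)        0xffffff80
step 8: w <- (min(8, 9) % 2)         0xffffff80
step 9: y <- y                       0xffffffff
step 10: w <- (min(lane, y) - (y + lane)) 0xffffffff

Answer: 11 steps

w: 0,-12,-24,-36,-48,-60,-72,-7,-8,-9,-10,-11,-12,-13,-14,-15,-16,-17,-18,-19,-20,-21,-22,-23,-24,-25,-26,-27,-28,-29,-30,-31
y: 0,12,24,36,48,60,72,-5,-5,-5,-5,-5,-5,-5,-5,-5,-5,-5,-5,-5,-5,-5,-5,-5,-5,-5,-5,-5,-5,-5,-5,-5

steps = 11; useful = 288; efficiency = 288/352 = 9/11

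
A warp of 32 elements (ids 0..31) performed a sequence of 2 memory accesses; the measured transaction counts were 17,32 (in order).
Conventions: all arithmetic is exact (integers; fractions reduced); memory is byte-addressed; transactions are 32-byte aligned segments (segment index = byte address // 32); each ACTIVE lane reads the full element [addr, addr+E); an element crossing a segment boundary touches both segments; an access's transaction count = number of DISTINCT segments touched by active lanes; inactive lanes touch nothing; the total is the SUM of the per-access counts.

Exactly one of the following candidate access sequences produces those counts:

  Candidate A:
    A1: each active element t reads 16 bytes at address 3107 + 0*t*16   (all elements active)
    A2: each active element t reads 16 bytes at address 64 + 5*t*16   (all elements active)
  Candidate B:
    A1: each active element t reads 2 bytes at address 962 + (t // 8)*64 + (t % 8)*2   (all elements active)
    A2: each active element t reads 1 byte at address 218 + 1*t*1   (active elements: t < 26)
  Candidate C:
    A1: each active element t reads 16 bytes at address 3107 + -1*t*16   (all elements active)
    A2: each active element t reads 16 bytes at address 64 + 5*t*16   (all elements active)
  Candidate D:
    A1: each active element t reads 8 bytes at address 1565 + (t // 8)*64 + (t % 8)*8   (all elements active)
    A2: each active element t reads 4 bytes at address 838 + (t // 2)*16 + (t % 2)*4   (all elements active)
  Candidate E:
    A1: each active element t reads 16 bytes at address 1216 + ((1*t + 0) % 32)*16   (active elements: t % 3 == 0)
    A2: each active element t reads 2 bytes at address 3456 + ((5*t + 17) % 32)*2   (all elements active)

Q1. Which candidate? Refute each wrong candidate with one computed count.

A: A1 gives 1 transaction, not 17
B: A1 gives 4 transactions, not 17
D: A1 gives 9 transactions, not 17
E: A1 gives 11 transactions, not 17
C: all counts match (17,32)

Answer: C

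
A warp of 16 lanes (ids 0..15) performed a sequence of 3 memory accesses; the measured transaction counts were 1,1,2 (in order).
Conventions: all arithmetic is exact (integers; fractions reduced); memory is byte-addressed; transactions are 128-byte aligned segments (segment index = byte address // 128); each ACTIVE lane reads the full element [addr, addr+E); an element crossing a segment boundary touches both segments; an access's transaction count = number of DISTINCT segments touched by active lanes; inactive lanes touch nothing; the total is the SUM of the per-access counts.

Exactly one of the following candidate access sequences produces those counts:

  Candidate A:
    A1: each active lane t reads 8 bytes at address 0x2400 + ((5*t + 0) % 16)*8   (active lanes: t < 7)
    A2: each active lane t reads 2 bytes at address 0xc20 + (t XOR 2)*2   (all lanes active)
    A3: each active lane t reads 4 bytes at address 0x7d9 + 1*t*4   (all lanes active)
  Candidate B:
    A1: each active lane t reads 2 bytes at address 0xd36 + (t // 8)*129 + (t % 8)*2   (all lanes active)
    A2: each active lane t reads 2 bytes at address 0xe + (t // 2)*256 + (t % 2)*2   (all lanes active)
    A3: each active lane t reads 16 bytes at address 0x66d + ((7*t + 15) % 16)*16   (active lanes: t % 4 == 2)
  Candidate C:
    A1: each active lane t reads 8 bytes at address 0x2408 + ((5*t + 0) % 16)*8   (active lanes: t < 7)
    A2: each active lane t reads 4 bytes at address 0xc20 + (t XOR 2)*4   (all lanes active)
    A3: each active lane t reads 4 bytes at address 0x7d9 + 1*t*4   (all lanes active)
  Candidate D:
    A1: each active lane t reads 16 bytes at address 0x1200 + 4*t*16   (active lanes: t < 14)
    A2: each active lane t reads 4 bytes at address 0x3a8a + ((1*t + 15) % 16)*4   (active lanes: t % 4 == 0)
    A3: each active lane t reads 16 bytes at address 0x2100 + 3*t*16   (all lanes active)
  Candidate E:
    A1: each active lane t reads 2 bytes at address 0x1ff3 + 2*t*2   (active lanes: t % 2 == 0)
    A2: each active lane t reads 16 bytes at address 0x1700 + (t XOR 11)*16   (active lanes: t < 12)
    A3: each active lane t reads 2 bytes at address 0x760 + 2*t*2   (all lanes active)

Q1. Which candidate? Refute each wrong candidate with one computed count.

B: A1 gives 2 transactions, not 1
C: A1 gives 2 transactions, not 1
D: A1 gives 7 transactions, not 1
E: A1 gives 2 transactions, not 1
A: all counts match (1,1,2)

Answer: A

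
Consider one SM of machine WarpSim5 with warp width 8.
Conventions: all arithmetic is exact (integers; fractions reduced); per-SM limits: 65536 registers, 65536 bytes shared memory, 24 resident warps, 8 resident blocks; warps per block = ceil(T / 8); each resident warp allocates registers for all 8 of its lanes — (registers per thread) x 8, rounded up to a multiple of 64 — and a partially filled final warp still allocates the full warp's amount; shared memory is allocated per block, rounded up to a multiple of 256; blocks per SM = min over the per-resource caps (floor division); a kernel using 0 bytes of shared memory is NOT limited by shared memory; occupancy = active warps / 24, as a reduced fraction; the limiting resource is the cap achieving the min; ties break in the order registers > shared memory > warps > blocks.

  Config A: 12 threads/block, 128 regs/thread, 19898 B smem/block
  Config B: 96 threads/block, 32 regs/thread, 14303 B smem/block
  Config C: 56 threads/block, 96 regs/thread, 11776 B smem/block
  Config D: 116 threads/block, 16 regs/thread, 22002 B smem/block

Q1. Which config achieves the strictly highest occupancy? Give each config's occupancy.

occupancies: A 1/4, B 1, C 7/8, D 5/8

Answer: B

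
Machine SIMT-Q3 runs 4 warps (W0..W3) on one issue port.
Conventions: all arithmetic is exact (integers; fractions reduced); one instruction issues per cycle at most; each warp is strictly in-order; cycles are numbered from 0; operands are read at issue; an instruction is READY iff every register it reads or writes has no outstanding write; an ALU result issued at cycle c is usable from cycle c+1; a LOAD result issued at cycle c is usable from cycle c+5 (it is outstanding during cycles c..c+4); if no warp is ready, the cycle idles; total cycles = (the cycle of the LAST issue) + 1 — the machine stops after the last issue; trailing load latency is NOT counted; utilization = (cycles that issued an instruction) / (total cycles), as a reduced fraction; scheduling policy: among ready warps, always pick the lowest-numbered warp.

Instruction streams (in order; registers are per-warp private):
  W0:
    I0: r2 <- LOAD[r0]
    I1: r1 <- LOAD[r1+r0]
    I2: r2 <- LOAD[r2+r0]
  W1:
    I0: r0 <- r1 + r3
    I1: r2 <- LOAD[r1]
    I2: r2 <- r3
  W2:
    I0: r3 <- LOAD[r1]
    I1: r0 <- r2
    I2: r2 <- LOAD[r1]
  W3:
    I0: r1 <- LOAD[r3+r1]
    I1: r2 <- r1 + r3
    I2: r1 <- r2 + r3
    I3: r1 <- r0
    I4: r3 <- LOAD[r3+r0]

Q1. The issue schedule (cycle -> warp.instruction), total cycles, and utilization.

cycle 0: W0.I0
cycle 1: W0.I1
cycle 2: W1.I0
cycle 3: W1.I1
cycle 4: W2.I0
cycle 5: W0.I2
cycle 6: W2.I1
cycle 7: W2.I2
cycle 8: W1.I2
cycle 9: W3.I0
cycle 10: idle
cycle 11: idle
cycle 12: idle
cycle 13: idle
cycle 14: W3.I1
cycle 15: W3.I2
cycle 16: W3.I3
cycle 17: W3.I4

Answer: 18 cycles, utilization 7/9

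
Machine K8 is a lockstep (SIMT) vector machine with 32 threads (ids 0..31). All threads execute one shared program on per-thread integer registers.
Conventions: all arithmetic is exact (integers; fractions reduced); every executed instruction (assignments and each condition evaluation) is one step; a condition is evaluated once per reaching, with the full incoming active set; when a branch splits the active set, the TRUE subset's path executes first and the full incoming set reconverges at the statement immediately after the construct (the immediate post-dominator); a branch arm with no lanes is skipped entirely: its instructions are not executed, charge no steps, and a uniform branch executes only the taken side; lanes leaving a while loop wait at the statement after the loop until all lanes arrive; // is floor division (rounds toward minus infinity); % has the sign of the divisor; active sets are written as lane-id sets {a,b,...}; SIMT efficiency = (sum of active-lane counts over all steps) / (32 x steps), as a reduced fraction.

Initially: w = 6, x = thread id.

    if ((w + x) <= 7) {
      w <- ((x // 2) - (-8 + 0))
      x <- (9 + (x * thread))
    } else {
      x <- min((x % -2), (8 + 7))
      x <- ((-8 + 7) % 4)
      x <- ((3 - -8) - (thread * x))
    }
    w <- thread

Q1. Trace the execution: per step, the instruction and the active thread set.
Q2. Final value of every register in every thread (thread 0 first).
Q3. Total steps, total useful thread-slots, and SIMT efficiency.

step 0: eval ((w + x) <= 7)          {0,1,2,3,4,5,6,7,8,9,10,11,12,13,14,15,16,17,18,19,20,21,22,23,24,25,26,27,28,29,30,31}
step 1: w <- ((x // 2) - (-8 + 0))   {0,1}
step 2: x <- (9 + (x * thread))      {0,1}
step 3: x <- min((x % -2), (8 + 7))  {2,3,4,5,6,7,8,9,10,11,12,13,14,15,16,17,18,19,20,21,22,23,24,25,26,27,28,29,30,31}
step 4: x <- ((-8 + 7) % 4)          {2,3,4,5,6,7,8,9,10,11,12,13,14,15,16,17,18,19,20,21,22,23,24,25,26,27,28,29,30,31}
step 5: x <- ((3 - -8) - (thread * x)) {2,3,4,5,6,7,8,9,10,11,12,13,14,15,16,17,18,19,20,21,22,23,24,25,26,27,28,29,30,31}
step 6: w <- thread                  {0,1,2,3,4,5,6,7,8,9,10,11,12,13,14,15,16,17,18,19,20,21,22,23,24,25,26,27,28,29,30,31}

Answer: 7 steps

w: 0,1,2,3,4,5,6,7,8,9,10,11,12,13,14,15,16,17,18,19,20,21,22,23,24,25,26,27,28,29,30,31
x: 9,10,5,2,-1,-4,-7,-10,-13,-16,-19,-22,-25,-28,-31,-34,-37,-40,-43,-46,-49,-52,-55,-58,-61,-64,-67,-70,-73,-76,-79,-82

steps = 7; useful = 158; efficiency = 158/224 = 79/112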